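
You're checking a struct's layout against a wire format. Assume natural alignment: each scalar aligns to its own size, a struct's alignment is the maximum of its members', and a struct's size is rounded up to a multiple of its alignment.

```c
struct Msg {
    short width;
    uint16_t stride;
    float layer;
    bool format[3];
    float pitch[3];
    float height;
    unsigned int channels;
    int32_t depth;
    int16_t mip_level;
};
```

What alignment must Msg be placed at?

4

member alignments: width=2, stride=2, layer=4, format=1, pitch=4, height=4, channels=4, depth=4, mip_level=2
max = 4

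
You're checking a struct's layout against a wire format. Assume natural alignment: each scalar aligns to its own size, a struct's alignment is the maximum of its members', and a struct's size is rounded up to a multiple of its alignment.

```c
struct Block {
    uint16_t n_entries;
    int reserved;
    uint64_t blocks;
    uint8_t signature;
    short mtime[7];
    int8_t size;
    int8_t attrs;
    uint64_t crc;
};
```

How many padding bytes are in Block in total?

9

n_entries at 0 (size 2, align 2) → ends 2
pad 2 to align 4 for reserved
reserved at 4 (size 4, align 4) → ends 8
blocks at 8 (size 8, align 8) → ends 16
signature at 16 (size 1, align 1) → ends 17
pad 1 to align 2 for mtime
mtime at 18 (size 14, align 2) → ends 32
size at 32 (size 1, align 1) → ends 33
attrs at 33 (size 1, align 1) → ends 34
pad 6 to align 8 for crc
crc at 40 (size 8, align 8) → ends 48
total 48 bytes, alignment 8
data bytes 39, size 48 → padding 9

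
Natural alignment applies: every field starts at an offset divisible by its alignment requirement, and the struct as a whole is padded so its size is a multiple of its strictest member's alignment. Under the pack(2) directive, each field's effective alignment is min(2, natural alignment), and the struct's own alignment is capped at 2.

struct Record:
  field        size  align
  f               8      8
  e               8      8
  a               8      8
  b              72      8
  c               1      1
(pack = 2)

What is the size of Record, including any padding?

0..8  f  (8B, 2-aligned)
8..16  e  (8B, 2-aligned)
16..24  a  (8B, 2-aligned)
24..96  b  (72B, 2-aligned)
96..97  c  (1B, 1-aligned)
97..98  -- tail padding (1B)
sizeof = 98, alignof = 2

98 bytes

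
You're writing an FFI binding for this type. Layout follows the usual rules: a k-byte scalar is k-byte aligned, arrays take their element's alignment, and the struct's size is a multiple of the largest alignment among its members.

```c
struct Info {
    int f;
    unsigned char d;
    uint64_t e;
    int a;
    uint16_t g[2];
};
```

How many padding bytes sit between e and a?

0

f at 0 (size 4, align 4) → ends 4
d at 4 (size 1, align 1) → ends 5
pad 3 to align 8 for e
e at 8 (size 8, align 8) → ends 16
a at 16 (size 4, align 4) → ends 20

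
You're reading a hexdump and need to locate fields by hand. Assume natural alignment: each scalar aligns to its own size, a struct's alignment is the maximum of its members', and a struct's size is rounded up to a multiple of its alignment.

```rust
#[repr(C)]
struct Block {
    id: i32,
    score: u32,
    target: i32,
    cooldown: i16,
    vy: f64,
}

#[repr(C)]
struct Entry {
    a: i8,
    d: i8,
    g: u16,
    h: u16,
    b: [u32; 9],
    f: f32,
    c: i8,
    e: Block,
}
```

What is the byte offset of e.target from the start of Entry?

Block: 0..4  id  (4B, 4-aligned); 4..8  score  (4B, 4-aligned); 8..12  target  (4B, 4-aligned); 12..14  cooldown  (2B, 2-aligned); 14..16  -- padding (2B); 16..24  vy  (8B, 8-aligned); sizeof = 24, alignof = 8
0..1  a  (1B, 1-aligned)
1..2  d  (1B, 1-aligned)
2..4  g  (2B, 2-aligned)
4..6  h  (2B, 2-aligned)
6..8  -- padding (2B)
8..44  b  (36B, 4-aligned)
44..48  f  (4B, 4-aligned)
48..49  c  (1B, 1-aligned)
49..56  -- padding (7B)
56..80  e  (24B, 8-aligned)
within Block: target at 8
56 + 8 = 64

64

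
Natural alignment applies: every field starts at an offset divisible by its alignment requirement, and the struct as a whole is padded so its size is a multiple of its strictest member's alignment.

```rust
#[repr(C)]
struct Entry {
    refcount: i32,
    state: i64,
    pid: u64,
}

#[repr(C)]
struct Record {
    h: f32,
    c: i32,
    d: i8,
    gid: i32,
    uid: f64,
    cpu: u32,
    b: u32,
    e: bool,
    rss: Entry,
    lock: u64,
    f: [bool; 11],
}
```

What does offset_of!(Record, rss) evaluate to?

40

Entry: @0: refcount [4B, align 4] → 4; +4 pad (align 8); @8: state [8B, align 8] → 16; @16: pid [8B, align 8] → 24; size 24, align 8
@0: h [4B, align 4] → 4
@4: c [4B, align 4] → 8
@8: d [1B, align 1] → 9
+3 pad (align 4)
@12: gid [4B, align 4] → 16
@16: uid [8B, align 8] → 24
@24: cpu [4B, align 4] → 28
@28: b [4B, align 4] → 32
@32: e [1B, align 1] → 33
+7 pad (align 8)
@40: rss [24B, align 8] → 64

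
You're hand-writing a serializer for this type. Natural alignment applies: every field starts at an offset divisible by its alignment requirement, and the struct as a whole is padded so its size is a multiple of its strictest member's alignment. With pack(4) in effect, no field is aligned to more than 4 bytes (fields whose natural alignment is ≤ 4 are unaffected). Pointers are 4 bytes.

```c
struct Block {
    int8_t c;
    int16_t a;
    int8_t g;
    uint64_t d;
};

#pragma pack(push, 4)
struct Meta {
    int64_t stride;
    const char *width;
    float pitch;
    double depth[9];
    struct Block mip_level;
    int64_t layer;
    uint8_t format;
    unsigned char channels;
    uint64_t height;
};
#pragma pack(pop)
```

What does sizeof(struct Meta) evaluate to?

Block: @0: c [1B, align 1] → 1; +1 pad (align 2); @2: a [2B, align 2] → 4; @4: g [1B, align 1] → 5; +3 pad (align 8); @8: d [8B, align 8] → 16; size 16, align 8
@0: stride [8B, align 4] → 8
@8: width [4B, align 4] → 12
@12: pitch [4B, align 4] → 16
@16: depth [72B, align 4] → 88
@88: mip_level [16B, align 4] → 104
@104: layer [8B, align 4] → 112
@112: format [1B, align 1] → 113
@113: channels [1B, align 1] → 114
+2 pad (align 4)
@116: height [8B, align 4] → 124
size 124, align 4

124 bytes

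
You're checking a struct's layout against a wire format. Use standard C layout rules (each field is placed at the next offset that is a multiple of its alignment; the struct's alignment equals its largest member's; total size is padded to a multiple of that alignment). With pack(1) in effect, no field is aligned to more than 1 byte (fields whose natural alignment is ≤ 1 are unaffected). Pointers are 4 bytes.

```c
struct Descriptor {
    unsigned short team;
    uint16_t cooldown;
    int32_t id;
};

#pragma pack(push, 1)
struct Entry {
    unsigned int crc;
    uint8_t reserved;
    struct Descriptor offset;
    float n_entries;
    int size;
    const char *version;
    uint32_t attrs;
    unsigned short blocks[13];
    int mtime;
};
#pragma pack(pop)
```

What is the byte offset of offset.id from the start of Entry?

9

Descriptor: 0..2  team  (2B, 2-aligned); 2..4  cooldown  (2B, 2-aligned); 4..8  id  (4B, 4-aligned); sizeof = 8, alignof = 4
0..4  crc  (4B, 1-aligned)
4..5  reserved  (1B, 1-aligned)
5..13  offset  (8B, 1-aligned)
within Descriptor: id at 4
5 + 4 = 9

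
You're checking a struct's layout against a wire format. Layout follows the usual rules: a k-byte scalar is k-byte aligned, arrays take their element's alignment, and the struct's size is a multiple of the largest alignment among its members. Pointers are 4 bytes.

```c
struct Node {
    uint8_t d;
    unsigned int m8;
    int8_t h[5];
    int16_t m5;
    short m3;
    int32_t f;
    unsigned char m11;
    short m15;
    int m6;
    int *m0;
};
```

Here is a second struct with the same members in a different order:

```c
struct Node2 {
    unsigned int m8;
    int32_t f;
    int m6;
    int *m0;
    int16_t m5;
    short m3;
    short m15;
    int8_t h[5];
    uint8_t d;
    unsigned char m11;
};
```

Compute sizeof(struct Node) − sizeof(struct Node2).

4

@0: d [1B, align 1] → 1
+3 pad (align 4)
@4: m8 [4B, align 4] → 8
@8: h [5B, align 1] → 13
+1 pad (align 2)
@14: m5 [2B, align 2] → 16
@16: m3 [2B, align 2] → 18
+2 pad (align 4)
@20: f [4B, align 4] → 24
@24: m11 [1B, align 1] → 25
+1 pad (align 2)
@26: m15 [2B, align 2] → 28
@28: m6 [4B, align 4] → 32
@32: m0 [4B, align 4] → 36
size 36, align 4
— Node2 —
@0: m8 [4B, align 4] → 4
@4: f [4B, align 4] → 8
@8: m6 [4B, align 4] → 12
@12: m0 [4B, align 4] → 16
@16: m5 [2B, align 2] → 18
@18: m3 [2B, align 2] → 20
@20: m15 [2B, align 2] → 22
@22: h [5B, align 1] → 27
@27: d [1B, align 1] → 28
@28: m11 [1B, align 1] → 29
+3 tail pad (align 4)
size 32, align 4
36 − 32 = 4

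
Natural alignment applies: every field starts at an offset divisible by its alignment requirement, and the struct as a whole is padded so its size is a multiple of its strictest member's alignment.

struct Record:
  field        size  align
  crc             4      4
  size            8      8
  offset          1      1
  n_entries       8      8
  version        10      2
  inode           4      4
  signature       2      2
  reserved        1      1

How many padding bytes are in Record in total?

18

crc at 0 (size 4, align 4) → ends 4
pad 4 to align 8 for size
size at 8 (size 8, align 8) → ends 16
offset at 16 (size 1, align 1) → ends 17
pad 7 to align 8 for n_entries
n_entries at 24 (size 8, align 8) → ends 32
version at 32 (size 10, align 2) → ends 42
pad 2 to align 4 for inode
inode at 44 (size 4, align 4) → ends 48
signature at 48 (size 2, align 2) → ends 50
reserved at 50 (size 1, align 1) → ends 51
tail pad 5 to reach multiple of 8
total 56 bytes, alignment 8
data bytes 38, size 56 → padding 18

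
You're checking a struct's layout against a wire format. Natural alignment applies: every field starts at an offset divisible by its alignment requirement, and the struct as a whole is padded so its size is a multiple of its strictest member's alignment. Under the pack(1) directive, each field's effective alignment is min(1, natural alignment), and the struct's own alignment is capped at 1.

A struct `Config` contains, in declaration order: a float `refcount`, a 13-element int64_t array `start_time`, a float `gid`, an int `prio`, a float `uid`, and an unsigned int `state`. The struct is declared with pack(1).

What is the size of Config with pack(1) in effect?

124

refcount at 0 (size 4, align 1) → ends 4
start_time at 4 (size 104, align 1) → ends 108
gid at 108 (size 4, align 1) → ends 112
prio at 112 (size 4, align 1) → ends 116
uid at 116 (size 4, align 1) → ends 120
state at 120 (size 4, align 1) → ends 124
total 124 bytes, alignment 1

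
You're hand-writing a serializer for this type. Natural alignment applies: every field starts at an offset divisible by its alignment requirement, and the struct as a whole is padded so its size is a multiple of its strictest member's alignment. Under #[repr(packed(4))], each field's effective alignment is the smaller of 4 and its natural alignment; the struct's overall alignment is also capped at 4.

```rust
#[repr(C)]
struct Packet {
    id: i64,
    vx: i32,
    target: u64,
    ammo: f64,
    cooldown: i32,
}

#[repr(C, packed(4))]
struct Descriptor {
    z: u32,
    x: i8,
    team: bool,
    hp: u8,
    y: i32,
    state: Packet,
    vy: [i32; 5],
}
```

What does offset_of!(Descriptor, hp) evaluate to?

Packet: 0..8  id  (8B, 8-aligned); 8..12  vx  (4B, 4-aligned); 12..16  -- padding (4B); 16..24  target  (8B, 8-aligned); 24..32  ammo  (8B, 8-aligned); 32..36  cooldown  (4B, 4-aligned); 36..40  -- tail padding (4B); sizeof = 40, alignof = 8
0..4  z  (4B, 4-aligned)
4..5  x  (1B, 1-aligned)
5..6  team  (1B, 1-aligned)
6..7  hp  (1B, 1-aligned)

6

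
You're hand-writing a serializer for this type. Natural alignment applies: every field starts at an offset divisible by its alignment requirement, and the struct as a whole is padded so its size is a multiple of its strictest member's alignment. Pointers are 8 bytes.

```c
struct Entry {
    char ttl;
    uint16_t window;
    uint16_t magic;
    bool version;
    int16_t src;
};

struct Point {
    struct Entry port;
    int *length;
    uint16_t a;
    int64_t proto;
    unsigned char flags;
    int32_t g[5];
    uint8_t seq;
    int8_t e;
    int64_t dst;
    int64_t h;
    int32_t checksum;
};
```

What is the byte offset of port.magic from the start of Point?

4

Entry: @0: ttl [1B, align 1] → 1; +1 pad (align 2); @2: window [2B, align 2] → 4; @4: magic [2B, align 2] → 6; @6: version [1B, align 1] → 7; +1 pad (align 2); @8: src [2B, align 2] → 10; size 10, align 2
@0: port [10B, align 2] → 10
within Entry: magic at 4
0 + 4 = 4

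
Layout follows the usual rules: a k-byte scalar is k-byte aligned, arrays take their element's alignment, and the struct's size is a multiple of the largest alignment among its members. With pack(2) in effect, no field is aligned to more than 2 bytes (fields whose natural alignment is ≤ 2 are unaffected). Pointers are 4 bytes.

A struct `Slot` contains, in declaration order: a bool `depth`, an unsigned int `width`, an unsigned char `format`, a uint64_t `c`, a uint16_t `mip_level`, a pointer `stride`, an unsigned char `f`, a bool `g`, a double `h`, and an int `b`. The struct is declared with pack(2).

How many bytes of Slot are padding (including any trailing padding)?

2

depth at 0 (size 1, align 1) → ends 1
pad 1 to align 2 for width
width at 2 (size 4, align 2) → ends 6
format at 6 (size 1, align 1) → ends 7
pad 1 to align 2 for c
c at 8 (size 8, align 2) → ends 16
mip_level at 16 (size 2, align 2) → ends 18
stride at 18 (size 4, align 2) → ends 22
f at 22 (size 1, align 1) → ends 23
g at 23 (size 1, align 1) → ends 24
h at 24 (size 8, align 2) → ends 32
b at 32 (size 4, align 2) → ends 36
total 36 bytes, alignment 2
data bytes 34, size 36 → padding 2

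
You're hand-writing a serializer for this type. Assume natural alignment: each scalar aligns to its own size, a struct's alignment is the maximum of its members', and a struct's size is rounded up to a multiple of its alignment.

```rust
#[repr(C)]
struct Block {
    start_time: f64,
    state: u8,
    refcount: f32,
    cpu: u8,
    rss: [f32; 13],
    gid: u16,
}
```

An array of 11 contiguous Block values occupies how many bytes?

@0: start_time [8B, align 8] → 8
@8: state [1B, align 1] → 9
+3 pad (align 4)
@12: refcount [4B, align 4] → 16
@16: cpu [1B, align 1] → 17
+3 pad (align 4)
@20: rss [52B, align 4] → 72
@72: gid [2B, align 2] → 74
+6 tail pad (align 8)
size 80, align 8
array of 11: 11 × 80 = 880

880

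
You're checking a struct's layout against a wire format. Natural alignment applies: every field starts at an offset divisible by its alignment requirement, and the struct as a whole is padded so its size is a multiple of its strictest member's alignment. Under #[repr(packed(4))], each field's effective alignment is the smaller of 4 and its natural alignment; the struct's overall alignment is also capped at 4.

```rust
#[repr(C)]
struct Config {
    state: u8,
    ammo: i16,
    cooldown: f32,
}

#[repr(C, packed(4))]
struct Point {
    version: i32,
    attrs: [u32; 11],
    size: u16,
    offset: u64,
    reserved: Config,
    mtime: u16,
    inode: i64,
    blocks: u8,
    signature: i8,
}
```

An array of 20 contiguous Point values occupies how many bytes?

Config: state at 0 (size 1, align 1) → ends 1; pad 1 to align 2 for ammo; ammo at 2 (size 2, align 2) → ends 4; cooldown at 4 (size 4, align 4) → ends 8; total 8 bytes, alignment 4
version at 0 (size 4, align 4) → ends 4
attrs at 4 (size 44, align 4) → ends 48
size at 48 (size 2, align 2) → ends 50
pad 2 to align 4 for offset
offset at 52 (size 8, align 4) → ends 60
reserved at 60 (size 8, align 4) → ends 68
mtime at 68 (size 2, align 2) → ends 70
pad 2 to align 4 for inode
inode at 72 (size 8, align 4) → ends 80
blocks at 80 (size 1, align 1) → ends 81
signature at 81 (size 1, align 1) → ends 82
tail pad 2 to reach multiple of 4
total 84 bytes, alignment 4
array of 20: 20 × 84 = 1680

1680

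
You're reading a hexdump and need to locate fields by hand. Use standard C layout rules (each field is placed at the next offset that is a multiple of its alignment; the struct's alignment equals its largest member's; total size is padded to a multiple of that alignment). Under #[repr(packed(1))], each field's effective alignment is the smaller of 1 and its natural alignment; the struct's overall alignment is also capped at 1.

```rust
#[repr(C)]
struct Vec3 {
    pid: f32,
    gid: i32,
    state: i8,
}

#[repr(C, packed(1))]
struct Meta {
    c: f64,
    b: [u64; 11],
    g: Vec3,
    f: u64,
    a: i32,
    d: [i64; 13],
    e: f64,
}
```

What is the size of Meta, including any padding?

Vec3: 0..4  pid  (4B, 4-aligned); 4..8  gid  (4B, 4-aligned); 8..9  state  (1B, 1-aligned); 9..12  -- tail padding (3B); sizeof = 12, alignof = 4
0..8  c  (8B, 1-aligned)
8..96  b  (88B, 1-aligned)
96..108  g  (12B, 1-aligned)
108..116  f  (8B, 1-aligned)
116..120  a  (4B, 1-aligned)
120..224  d  (104B, 1-aligned)
224..232  e  (8B, 1-aligned)
sizeof = 232, alignof = 1

232 bytes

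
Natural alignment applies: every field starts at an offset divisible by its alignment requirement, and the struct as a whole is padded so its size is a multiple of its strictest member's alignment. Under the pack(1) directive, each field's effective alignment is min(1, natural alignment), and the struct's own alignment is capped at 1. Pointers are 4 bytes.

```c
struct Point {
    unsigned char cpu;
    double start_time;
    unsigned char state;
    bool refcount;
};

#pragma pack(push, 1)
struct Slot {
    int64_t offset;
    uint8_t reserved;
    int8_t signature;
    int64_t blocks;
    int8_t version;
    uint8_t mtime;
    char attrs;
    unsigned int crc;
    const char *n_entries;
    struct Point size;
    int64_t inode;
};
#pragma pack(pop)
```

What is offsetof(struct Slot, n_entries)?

25

Point: @0: cpu [1B, align 1] → 1; +7 pad (align 8); @8: start_time [8B, align 8] → 16; @16: state [1B, align 1] → 17; @17: refcount [1B, align 1] → 18; +6 tail pad (align 8); size 24, align 8
@0: offset [8B, align 1] → 8
@8: reserved [1B, align 1] → 9
@9: signature [1B, align 1] → 10
@10: blocks [8B, align 1] → 18
@18: version [1B, align 1] → 19
@19: mtime [1B, align 1] → 20
@20: attrs [1B, align 1] → 21
@21: crc [4B, align 1] → 25
@25: n_entries [4B, align 1] → 29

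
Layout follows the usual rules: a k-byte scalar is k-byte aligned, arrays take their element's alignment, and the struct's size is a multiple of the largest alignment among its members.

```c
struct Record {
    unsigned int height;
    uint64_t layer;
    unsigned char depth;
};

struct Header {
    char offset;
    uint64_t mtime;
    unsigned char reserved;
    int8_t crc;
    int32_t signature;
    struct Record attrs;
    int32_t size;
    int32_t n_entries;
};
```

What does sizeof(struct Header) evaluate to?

Record: 0..4  height  (4B, 4-aligned); 4..8  -- padding (4B); 8..16  layer  (8B, 8-aligned); 16..17  depth  (1B, 1-aligned); 17..24  -- tail padding (7B); sizeof = 24, alignof = 8
0..1  offset  (1B, 1-aligned)
1..8  -- padding (7B)
8..16  mtime  (8B, 8-aligned)
16..17  reserved  (1B, 1-aligned)
17..18  crc  (1B, 1-aligned)
18..20  -- padding (2B)
20..24  signature  (4B, 4-aligned)
24..48  attrs  (24B, 8-aligned)
48..52  size  (4B, 4-aligned)
52..56  n_entries  (4B, 4-aligned)
sizeof = 56, alignof = 8

56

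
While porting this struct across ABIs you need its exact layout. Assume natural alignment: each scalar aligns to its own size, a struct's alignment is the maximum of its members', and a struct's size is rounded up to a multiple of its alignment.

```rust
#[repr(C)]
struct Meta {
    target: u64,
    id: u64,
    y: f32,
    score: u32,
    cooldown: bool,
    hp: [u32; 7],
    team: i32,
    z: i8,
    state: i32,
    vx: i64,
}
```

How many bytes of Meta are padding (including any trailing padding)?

10

target at 0 (size 8, align 8) → ends 8
id at 8 (size 8, align 8) → ends 16
y at 16 (size 4, align 4) → ends 20
score at 20 (size 4, align 4) → ends 24
cooldown at 24 (size 1, align 1) → ends 25
pad 3 to align 4 for hp
hp at 28 (size 28, align 4) → ends 56
team at 56 (size 4, align 4) → ends 60
z at 60 (size 1, align 1) → ends 61
pad 3 to align 4 for state
state at 64 (size 4, align 4) → ends 68
pad 4 to align 8 for vx
vx at 72 (size 8, align 8) → ends 80
total 80 bytes, alignment 8
data bytes 70, size 80 → padding 10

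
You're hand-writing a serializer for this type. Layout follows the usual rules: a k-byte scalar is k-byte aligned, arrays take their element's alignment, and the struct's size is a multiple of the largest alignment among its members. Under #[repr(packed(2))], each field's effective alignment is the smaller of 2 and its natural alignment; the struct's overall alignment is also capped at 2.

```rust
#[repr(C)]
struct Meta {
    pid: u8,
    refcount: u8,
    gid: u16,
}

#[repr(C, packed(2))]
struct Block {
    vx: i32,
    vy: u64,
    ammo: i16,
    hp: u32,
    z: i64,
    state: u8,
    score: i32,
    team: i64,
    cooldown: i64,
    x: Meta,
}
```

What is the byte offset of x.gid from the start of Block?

Meta: @0: pid [1B, align 1] → 1; @1: refcount [1B, align 1] → 2; @2: gid [2B, align 2] → 4; size 4, align 2
@0: vx [4B, align 2] → 4
@4: vy [8B, align 2] → 12
@12: ammo [2B, align 2] → 14
@14: hp [4B, align 2] → 18
@18: z [8B, align 2] → 26
@26: state [1B, align 1] → 27
+1 pad (align 2)
@28: score [4B, align 2] → 32
@32: team [8B, align 2] → 40
@40: cooldown [8B, align 2] → 48
@48: x [4B, align 2] → 52
within Meta: gid at 2
48 + 2 = 50

50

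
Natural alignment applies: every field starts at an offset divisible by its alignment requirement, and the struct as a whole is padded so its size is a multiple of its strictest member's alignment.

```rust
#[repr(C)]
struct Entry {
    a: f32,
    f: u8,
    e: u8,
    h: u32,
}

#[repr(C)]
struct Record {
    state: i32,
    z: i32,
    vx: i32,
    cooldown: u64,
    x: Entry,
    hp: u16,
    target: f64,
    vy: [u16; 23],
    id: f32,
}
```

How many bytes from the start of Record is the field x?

24

Entry: @0: a [4B, align 4] → 4; @4: f [1B, align 1] → 5; @5: e [1B, align 1] → 6; +2 pad (align 4); @8: h [4B, align 4] → 12; size 12, align 4
@0: state [4B, align 4] → 4
@4: z [4B, align 4] → 8
@8: vx [4B, align 4] → 12
+4 pad (align 8)
@16: cooldown [8B, align 8] → 24
@24: x [12B, align 4] → 36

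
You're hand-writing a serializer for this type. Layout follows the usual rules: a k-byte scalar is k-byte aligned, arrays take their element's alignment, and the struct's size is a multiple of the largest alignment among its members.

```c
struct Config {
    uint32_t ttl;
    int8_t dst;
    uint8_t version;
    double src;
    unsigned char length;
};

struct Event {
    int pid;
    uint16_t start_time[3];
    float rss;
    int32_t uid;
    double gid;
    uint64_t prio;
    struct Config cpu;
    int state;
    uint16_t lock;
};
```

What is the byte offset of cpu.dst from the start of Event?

Config: @0: ttl [4B, align 4] → 4; @4: dst [1B, align 1] → 5; @5: version [1B, align 1] → 6; +2 pad (align 8); @8: src [8B, align 8] → 16; @16: length [1B, align 1] → 17; +7 tail pad (align 8); size 24, align 8
@0: pid [4B, align 4] → 4
@4: start_time [6B, align 2] → 10
+2 pad (align 4)
@12: rss [4B, align 4] → 16
@16: uid [4B, align 4] → 20
+4 pad (align 8)
@24: gid [8B, align 8] → 32
@32: prio [8B, align 8] → 40
@40: cpu [24B, align 8] → 64
within Config: dst at 4
40 + 4 = 44

44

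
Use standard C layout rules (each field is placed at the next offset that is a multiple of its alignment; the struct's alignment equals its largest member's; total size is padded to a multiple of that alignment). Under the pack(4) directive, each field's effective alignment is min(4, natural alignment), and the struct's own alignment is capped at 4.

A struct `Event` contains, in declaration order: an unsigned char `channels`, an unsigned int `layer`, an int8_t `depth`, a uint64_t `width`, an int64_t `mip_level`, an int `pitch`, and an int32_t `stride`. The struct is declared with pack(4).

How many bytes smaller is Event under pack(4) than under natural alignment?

natural layout:
  0..1  channels  (1B, 1-aligned)
  1..4  -- padding (3B)
  4..8  layer  (4B, 4-aligned)
  8..9  depth  (1B, 1-aligned)
  9..16  -- padding (7B)
  16..24  width  (8B, 8-aligned)
  24..32  mip_level  (8B, 8-aligned)
  32..36  pitch  (4B, 4-aligned)
  36..40  stride  (4B, 4-aligned)
  sizeof = 40, alignof = 8
packed(4) layout:
  0..1  channels  (1B, 1-aligned)
  1..4  -- padding (3B)
  4..8  layer  (4B, 4-aligned)
  8..9  depth  (1B, 1-aligned)
  9..12  -- padding (3B)
  12..20  width  (8B, 4-aligned)
  20..28  mip_level  (8B, 4-aligned)
  28..32  pitch  (4B, 4-aligned)
  32..36  stride  (4B, 4-aligned)
  sizeof = 36, alignof = 4
40 − 36 = 4

4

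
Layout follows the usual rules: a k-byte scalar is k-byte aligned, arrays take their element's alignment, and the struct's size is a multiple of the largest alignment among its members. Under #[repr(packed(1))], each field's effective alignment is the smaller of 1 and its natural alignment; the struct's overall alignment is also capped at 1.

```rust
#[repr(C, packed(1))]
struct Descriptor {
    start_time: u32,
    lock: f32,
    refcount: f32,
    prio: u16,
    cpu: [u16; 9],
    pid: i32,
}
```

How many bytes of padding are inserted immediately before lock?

@0: start_time [4B, align 1] → 4
@4: lock [4B, align 1] → 8

0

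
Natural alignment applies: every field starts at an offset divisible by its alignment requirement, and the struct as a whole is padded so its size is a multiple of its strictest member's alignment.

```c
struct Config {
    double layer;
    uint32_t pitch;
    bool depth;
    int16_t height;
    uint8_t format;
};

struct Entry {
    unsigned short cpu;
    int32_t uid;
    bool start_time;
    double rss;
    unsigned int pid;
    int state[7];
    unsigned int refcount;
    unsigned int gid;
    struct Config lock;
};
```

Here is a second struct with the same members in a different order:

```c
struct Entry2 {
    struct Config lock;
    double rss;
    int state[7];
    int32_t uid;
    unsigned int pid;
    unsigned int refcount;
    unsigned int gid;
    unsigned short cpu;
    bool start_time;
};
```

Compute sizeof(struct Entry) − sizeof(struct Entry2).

8

Config: @0: layer [8B, align 8] → 8; @8: pitch [4B, align 4] → 12; @12: depth [1B, align 1] → 13; +1 pad (align 2); @14: height [2B, align 2] → 16; @16: format [1B, align 1] → 17; +7 tail pad (align 8); size 24, align 8
@0: cpu [2B, align 2] → 2
+2 pad (align 4)
@4: uid [4B, align 4] → 8
@8: start_time [1B, align 1] → 9
+7 pad (align 8)
@16: rss [8B, align 8] → 24
@24: pid [4B, align 4] → 28
@28: state [28B, align 4] → 56
@56: refcount [4B, align 4] → 60
@60: gid [4B, align 4] → 64
@64: lock [24B, align 8] → 88
size 88, align 8
— Entry2 —
@0: lock [24B, align 8] → 24
@24: rss [8B, align 8] → 32
@32: state [28B, align 4] → 60
@60: uid [4B, align 4] → 64
@64: pid [4B, align 4] → 68
@68: refcount [4B, align 4] → 72
@72: gid [4B, align 4] → 76
@76: cpu [2B, align 2] → 78
@78: start_time [1B, align 1] → 79
+1 tail pad (align 8)
size 80, align 8
88 − 80 = 8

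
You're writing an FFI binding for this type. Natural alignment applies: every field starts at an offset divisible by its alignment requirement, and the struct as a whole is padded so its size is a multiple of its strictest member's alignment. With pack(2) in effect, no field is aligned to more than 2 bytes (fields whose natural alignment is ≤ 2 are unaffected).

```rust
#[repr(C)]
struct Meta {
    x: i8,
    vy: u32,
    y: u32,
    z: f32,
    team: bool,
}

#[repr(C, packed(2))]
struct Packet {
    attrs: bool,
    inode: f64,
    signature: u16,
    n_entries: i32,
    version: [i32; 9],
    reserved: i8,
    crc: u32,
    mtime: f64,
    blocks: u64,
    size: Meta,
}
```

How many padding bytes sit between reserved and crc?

Meta: x at 0 (size 1, align 1) → ends 1; pad 3 to align 4 for vy; vy at 4 (size 4, align 4) → ends 8; y at 8 (size 4, align 4) → ends 12; z at 12 (size 4, align 4) → ends 16; team at 16 (size 1, align 1) → ends 17; tail pad 3 to reach multiple of 4; total 20 bytes, alignment 4
attrs at 0 (size 1, align 1) → ends 1
pad 1 to align 2 for inode
inode at 2 (size 8, align 2) → ends 10
signature at 10 (size 2, align 2) → ends 12
n_entries at 12 (size 4, align 2) → ends 16
version at 16 (size 36, align 2) → ends 52
reserved at 52 (size 1, align 1) → ends 53
pad 1 to align 2 for crc
crc at 54 (size 4, align 2) → ends 58

1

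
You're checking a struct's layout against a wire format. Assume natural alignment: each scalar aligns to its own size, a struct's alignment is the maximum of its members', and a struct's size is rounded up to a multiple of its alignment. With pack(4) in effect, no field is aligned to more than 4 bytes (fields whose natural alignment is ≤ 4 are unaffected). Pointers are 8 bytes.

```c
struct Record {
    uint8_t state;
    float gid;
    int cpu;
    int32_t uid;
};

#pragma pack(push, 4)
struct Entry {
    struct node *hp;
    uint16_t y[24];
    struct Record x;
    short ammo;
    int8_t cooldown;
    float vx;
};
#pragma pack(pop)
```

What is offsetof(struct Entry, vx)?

Record: @0: state [1B, align 1] → 1; +3 pad (align 4); @4: gid [4B, align 4] → 8; @8: cpu [4B, align 4] → 12; @12: uid [4B, align 4] → 16; size 16, align 4
@0: hp [8B, align 4] → 8
@8: y [48B, align 2] → 56
@56: x [16B, align 4] → 72
@72: ammo [2B, align 2] → 74
@74: cooldown [1B, align 1] → 75
+1 pad (align 4)
@76: vx [4B, align 4] → 80

76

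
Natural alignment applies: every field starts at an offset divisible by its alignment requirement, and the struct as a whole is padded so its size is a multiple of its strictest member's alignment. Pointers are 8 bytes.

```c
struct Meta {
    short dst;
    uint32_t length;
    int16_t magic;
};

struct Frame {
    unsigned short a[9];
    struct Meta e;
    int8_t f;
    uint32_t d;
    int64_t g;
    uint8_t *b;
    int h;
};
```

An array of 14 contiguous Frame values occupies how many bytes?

896

Meta: @0: dst [2B, align 2] → 2; +2 pad (align 4); @4: length [4B, align 4] → 8; @8: magic [2B, align 2] → 10; +2 tail pad (align 4); size 12, align 4
@0: a [18B, align 2] → 18
+2 pad (align 4)
@20: e [12B, align 4] → 32
@32: f [1B, align 1] → 33
+3 pad (align 4)
@36: d [4B, align 4] → 40
@40: g [8B, align 8] → 48
@48: b [8B, align 8] → 56
@56: h [4B, align 4] → 60
+4 tail pad (align 8)
size 64, align 8
array of 14: 14 × 64 = 896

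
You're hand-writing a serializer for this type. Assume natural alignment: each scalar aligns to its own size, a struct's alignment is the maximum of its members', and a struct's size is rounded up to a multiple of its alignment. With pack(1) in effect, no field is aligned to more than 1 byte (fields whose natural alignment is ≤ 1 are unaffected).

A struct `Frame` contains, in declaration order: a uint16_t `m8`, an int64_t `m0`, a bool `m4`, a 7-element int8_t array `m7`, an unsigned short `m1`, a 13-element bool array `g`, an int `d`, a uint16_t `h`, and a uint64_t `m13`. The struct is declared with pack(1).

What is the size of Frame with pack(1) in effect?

47

m8 at 0 (size 2, align 1) → ends 2
m0 at 2 (size 8, align 1) → ends 10
m4 at 10 (size 1, align 1) → ends 11
m7 at 11 (size 7, align 1) → ends 18
m1 at 18 (size 2, align 1) → ends 20
g at 20 (size 13, align 1) → ends 33
d at 33 (size 4, align 1) → ends 37
h at 37 (size 2, align 1) → ends 39
m13 at 39 (size 8, align 1) → ends 47
total 47 bytes, alignment 1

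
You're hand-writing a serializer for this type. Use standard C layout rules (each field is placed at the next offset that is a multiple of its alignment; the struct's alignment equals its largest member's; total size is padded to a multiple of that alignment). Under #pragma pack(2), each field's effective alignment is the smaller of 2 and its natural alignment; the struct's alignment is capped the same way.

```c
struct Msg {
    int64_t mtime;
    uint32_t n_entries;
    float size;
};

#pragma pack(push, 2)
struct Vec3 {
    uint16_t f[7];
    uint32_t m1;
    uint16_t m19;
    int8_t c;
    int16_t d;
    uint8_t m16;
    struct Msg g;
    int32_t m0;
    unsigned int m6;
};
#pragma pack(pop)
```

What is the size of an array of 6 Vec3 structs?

300

Msg: @0: mtime [8B, align 8] → 8; @8: n_entries [4B, align 4] → 12; @12: size [4B, align 4] → 16; size 16, align 8
@0: f [14B, align 2] → 14
@14: m1 [4B, align 2] → 18
@18: m19 [2B, align 2] → 20
@20: c [1B, align 1] → 21
+1 pad (align 2)
@22: d [2B, align 2] → 24
@24: m16 [1B, align 1] → 25
+1 pad (align 2)
@26: g [16B, align 2] → 42
@42: m0 [4B, align 2] → 46
@46: m6 [4B, align 2] → 50
size 50, align 2
array of 6: 6 × 50 = 300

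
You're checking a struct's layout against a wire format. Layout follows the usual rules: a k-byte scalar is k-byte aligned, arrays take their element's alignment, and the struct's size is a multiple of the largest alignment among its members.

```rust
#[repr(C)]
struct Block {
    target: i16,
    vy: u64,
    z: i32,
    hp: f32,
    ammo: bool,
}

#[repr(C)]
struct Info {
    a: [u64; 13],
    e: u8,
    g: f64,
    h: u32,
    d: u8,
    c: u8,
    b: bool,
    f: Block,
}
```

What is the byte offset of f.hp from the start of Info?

148

Block: 0..2  target  (2B, 2-aligned); 2..8  -- padding (6B); 8..16  vy  (8B, 8-aligned); 16..20  z  (4B, 4-aligned); 20..24  hp  (4B, 4-aligned); 24..25  ammo  (1B, 1-aligned); 25..32  -- tail padding (7B); sizeof = 32, alignof = 8
0..104  a  (104B, 8-aligned)
104..105  e  (1B, 1-aligned)
105..112  -- padding (7B)
112..120  g  (8B, 8-aligned)
120..124  h  (4B, 4-aligned)
124..125  d  (1B, 1-aligned)
125..126  c  (1B, 1-aligned)
126..127  b  (1B, 1-aligned)
127..128  -- padding (1B)
128..160  f  (32B, 8-aligned)
within Block: hp at 20
128 + 20 = 148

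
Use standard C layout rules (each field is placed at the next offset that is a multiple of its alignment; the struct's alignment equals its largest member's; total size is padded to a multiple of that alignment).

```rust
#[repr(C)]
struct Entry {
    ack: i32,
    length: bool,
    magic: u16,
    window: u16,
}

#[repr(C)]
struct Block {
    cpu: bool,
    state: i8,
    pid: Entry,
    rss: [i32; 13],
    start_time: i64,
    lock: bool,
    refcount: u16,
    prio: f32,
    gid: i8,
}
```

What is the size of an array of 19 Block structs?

Entry: ack at 0 (size 4, align 4) → ends 4; length at 4 (size 1, align 1) → ends 5; pad 1 to align 2 for magic; magic at 6 (size 2, align 2) → ends 8; window at 8 (size 2, align 2) → ends 10; tail pad 2 to reach multiple of 4; total 12 bytes, alignment 4
cpu at 0 (size 1, align 1) → ends 1
state at 1 (size 1, align 1) → ends 2
pad 2 to align 4 for pid
pid at 4 (size 12, align 4) → ends 16
rss at 16 (size 52, align 4) → ends 68
pad 4 to align 8 for start_time
start_time at 72 (size 8, align 8) → ends 80
lock at 80 (size 1, align 1) → ends 81
pad 1 to align 2 for refcount
refcount at 82 (size 2, align 2) → ends 84
prio at 84 (size 4, align 4) → ends 88
gid at 88 (size 1, align 1) → ends 89
tail pad 7 to reach multiple of 8
total 96 bytes, alignment 8
array of 19: 19 × 96 = 1824

1824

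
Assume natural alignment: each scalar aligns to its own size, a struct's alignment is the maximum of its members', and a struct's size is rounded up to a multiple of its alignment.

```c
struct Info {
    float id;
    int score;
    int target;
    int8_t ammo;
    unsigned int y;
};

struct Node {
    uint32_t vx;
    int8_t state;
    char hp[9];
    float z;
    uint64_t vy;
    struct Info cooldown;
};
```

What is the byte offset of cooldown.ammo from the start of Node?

44

Info: id at 0 (size 4, align 4) → ends 4; score at 4 (size 4, align 4) → ends 8; target at 8 (size 4, align 4) → ends 12; ammo at 12 (size 1, align 1) → ends 13; pad 3 to align 4 for y; y at 16 (size 4, align 4) → ends 20; total 20 bytes, alignment 4
vx at 0 (size 4, align 4) → ends 4
state at 4 (size 1, align 1) → ends 5
hp at 5 (size 9, align 1) → ends 14
pad 2 to align 4 for z
z at 16 (size 4, align 4) → ends 20
pad 4 to align 8 for vy
vy at 24 (size 8, align 8) → ends 32
cooldown at 32 (size 20, align 4) → ends 52
within Info: ammo at 12
32 + 12 = 44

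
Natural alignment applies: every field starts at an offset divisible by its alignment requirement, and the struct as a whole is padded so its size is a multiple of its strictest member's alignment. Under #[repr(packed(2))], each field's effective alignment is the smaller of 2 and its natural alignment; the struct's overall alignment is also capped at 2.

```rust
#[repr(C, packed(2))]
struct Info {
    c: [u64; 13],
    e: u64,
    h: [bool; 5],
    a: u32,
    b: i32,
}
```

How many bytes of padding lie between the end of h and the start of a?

1

@0: c [104B, align 2] → 104
@104: e [8B, align 2] → 112
@112: h [5B, align 1] → 117
+1 pad (align 2)
@118: a [4B, align 2] → 122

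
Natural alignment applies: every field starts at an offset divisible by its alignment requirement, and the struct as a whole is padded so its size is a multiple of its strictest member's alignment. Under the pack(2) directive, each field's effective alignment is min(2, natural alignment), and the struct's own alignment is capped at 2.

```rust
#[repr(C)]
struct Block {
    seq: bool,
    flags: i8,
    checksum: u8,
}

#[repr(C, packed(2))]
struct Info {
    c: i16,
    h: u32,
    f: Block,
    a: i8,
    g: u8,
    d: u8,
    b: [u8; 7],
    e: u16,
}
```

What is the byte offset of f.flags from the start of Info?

7

Block: 0..1  seq  (1B, 1-aligned); 1..2  flags  (1B, 1-aligned); 2..3  checksum  (1B, 1-aligned); sizeof = 3, alignof = 1
0..2  c  (2B, 2-aligned)
2..6  h  (4B, 2-aligned)
6..9  f  (3B, 1-aligned)
within Block: flags at 1
6 + 1 = 7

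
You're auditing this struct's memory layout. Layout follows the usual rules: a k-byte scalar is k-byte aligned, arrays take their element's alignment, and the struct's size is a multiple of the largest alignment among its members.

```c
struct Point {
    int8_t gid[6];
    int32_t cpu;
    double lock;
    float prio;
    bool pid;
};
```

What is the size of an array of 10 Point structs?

320

gid at 0 (size 6, align 1) → ends 6
pad 2 to align 4 for cpu
cpu at 8 (size 4, align 4) → ends 12
pad 4 to align 8 for lock
lock at 16 (size 8, align 8) → ends 24
prio at 24 (size 4, align 4) → ends 28
pid at 28 (size 1, align 1) → ends 29
tail pad 3 to reach multiple of 8
total 32 bytes, alignment 8
array of 10: 10 × 32 = 320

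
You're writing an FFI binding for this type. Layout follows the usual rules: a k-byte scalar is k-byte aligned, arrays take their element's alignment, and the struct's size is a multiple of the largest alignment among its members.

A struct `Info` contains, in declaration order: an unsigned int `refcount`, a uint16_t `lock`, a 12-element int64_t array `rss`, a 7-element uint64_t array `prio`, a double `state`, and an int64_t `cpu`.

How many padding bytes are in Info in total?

@0: refcount [4B, align 4] → 4
@4: lock [2B, align 2] → 6
+2 pad (align 8)
@8: rss [96B, align 8] → 104
@104: prio [56B, align 8] → 160
@160: state [8B, align 8] → 168
@168: cpu [8B, align 8] → 176
size 176, align 8
data bytes 174, size 176 → padding 2

2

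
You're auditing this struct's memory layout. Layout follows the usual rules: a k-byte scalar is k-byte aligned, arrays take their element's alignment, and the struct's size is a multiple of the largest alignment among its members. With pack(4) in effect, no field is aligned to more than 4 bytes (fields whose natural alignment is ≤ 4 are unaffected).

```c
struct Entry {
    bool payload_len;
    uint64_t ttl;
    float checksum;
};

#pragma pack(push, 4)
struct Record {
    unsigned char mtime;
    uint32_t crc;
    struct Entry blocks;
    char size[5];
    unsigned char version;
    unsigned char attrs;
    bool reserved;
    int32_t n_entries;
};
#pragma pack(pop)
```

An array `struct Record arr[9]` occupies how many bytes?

Entry: 0..1  payload_len  (1B, 1-aligned); 1..8  -- padding (7B); 8..16  ttl  (8B, 8-aligned); 16..20  checksum  (4B, 4-aligned); 20..24  -- tail padding (4B); sizeof = 24, alignof = 8
0..1  mtime  (1B, 1-aligned)
1..4  -- padding (3B)
4..8  crc  (4B, 4-aligned)
8..32  blocks  (24B, 4-aligned)
32..37  size  (5B, 1-aligned)
37..38  version  (1B, 1-aligned)
38..39  attrs  (1B, 1-aligned)
39..40  reserved  (1B, 1-aligned)
40..44  n_entries  (4B, 4-aligned)
sizeof = 44, alignof = 4
array of 9: 9 × 44 = 396

396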